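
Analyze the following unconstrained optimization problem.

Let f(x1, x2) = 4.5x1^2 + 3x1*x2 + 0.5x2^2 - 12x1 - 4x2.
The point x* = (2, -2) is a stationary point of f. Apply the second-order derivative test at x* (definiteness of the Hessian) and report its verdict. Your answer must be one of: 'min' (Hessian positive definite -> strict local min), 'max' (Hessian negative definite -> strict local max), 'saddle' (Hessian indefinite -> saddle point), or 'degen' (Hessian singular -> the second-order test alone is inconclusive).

Compute the Hessian H = grad^2 f:
  H = [[9, 3], [3, 1]]
Verify stationarity: grad f(x*) = H x* + g = (0, 0).
Eigenvalues of H: 0, 10.
H has a zero eigenvalue (singular; positive semidefinite but not definite), so H is neither positive definite, negative definite, nor indefinite. The second-order test alone is inconclusive -> degen.
(Indeed, f is constant along the null direction of H through x*, so x* is not a strict local extremum.)

degen


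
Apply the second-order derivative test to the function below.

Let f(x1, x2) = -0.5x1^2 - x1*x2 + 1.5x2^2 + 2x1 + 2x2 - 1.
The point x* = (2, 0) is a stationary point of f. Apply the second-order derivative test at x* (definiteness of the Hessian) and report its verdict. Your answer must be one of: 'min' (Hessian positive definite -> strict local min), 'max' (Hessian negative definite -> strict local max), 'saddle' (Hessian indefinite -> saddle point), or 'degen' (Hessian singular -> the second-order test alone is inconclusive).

Compute the Hessian H = grad^2 f:
  H = [[-1, -1], [-1, 3]]
Verify stationarity: grad f(x*) = H x* + g = (0, 0).
Eigenvalues of H: -1.2361, 3.2361.
Eigenvalues have mixed signs, so H is indefinite -> x* is a saddle point.

saddle


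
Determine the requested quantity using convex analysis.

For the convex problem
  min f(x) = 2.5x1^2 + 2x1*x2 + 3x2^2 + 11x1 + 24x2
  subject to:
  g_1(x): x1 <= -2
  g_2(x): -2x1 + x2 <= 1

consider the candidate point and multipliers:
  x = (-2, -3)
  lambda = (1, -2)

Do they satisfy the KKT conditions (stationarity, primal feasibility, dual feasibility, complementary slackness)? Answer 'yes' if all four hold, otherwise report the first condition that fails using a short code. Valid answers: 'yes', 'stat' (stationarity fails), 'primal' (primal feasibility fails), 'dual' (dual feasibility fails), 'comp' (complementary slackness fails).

Gradient of f: grad f(x) = Q x + c = (-5, 2)
Constraint values g_i(x) = a_i^T x - b_i:
  g_1((-2, -3)) = 0
  g_2((-2, -3)) = 0
Stationarity residual: grad f(x) + sum_i lambda_i a_i = (0, 0)
  -> stationarity OK
Primal feasibility (all g_i <= 0): OK
Dual feasibility (all lambda_i >= 0): FAILS
Complementary slackness (lambda_i * g_i(x) = 0 for all i): OK

Verdict: the first failing condition is dual_feasibility -> dual.

dual


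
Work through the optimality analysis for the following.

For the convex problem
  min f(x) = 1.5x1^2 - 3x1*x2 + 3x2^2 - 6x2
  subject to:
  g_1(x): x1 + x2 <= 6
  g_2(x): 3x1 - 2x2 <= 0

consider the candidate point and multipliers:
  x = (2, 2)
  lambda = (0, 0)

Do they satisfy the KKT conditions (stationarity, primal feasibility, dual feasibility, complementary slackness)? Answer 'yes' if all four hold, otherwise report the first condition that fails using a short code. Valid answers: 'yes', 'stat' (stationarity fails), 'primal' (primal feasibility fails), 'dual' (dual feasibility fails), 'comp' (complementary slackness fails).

Gradient of f: grad f(x) = Q x + c = (0, 0)
Constraint values g_i(x) = a_i^T x - b_i:
  g_1((2, 2)) = -2
  g_2((2, 2)) = 2
Stationarity residual: grad f(x) + sum_i lambda_i a_i = (0, 0)
  -> stationarity OK
Primal feasibility (all g_i <= 0): FAILS
Dual feasibility (all lambda_i >= 0): OK
Complementary slackness (lambda_i * g_i(x) = 0 for all i): OK

Verdict: the first failing condition is primal_feasibility -> primal.

primal


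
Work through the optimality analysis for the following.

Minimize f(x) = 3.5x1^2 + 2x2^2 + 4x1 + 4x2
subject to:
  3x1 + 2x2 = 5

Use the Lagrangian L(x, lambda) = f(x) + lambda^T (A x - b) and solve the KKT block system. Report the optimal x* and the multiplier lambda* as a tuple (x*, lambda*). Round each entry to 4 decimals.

Form the Lagrangian:
  L(x, lambda) = (1/2) x^T Q x + c^T x + lambda^T (A x - b)
Stationarity (grad_x L = 0): Q x + c + A^T lambda = 0.
Primal feasibility: A x = b.

This gives the KKT block system:
  [ Q   A^T ] [ x     ]   [-c ]
  [ A    0  ] [ lambda ] = [ b ]

Solving the linear system:
  x*      = (1.0625, 0.9063)
  lambda* = (-3.8125)
  f(x*)   = 13.4688

x* = (1.0625, 0.9063), lambda* = (-3.8125)


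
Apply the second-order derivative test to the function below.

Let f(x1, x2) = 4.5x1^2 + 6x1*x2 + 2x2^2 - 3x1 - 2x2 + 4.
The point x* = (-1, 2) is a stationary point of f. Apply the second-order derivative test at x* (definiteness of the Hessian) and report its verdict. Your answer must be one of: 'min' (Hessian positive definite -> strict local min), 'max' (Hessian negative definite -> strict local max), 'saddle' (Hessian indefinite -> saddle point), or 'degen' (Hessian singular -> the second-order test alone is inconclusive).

Compute the Hessian H = grad^2 f:
  H = [[9, 6], [6, 4]]
Verify stationarity: grad f(x*) = H x* + g = (0, 0).
Eigenvalues of H: 0, 13.
H has a zero eigenvalue (singular; positive semidefinite but not definite), so H is neither positive definite, negative definite, nor indefinite. The second-order test alone is inconclusive -> degen.
(Indeed, f is constant along the null direction of H through x*, so x* is not a strict local extremum.)

degen


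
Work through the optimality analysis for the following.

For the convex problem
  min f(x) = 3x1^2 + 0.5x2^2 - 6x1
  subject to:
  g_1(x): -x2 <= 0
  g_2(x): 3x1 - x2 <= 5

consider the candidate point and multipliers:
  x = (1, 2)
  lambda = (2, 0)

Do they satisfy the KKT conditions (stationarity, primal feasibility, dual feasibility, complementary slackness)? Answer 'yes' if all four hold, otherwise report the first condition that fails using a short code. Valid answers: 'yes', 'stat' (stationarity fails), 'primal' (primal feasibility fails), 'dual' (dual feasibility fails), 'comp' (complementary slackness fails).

Gradient of f: grad f(x) = Q x + c = (0, 2)
Constraint values g_i(x) = a_i^T x - b_i:
  g_1((1, 2)) = -2
  g_2((1, 2)) = -4
Stationarity residual: grad f(x) + sum_i lambda_i a_i = (0, 0)
  -> stationarity OK
Primal feasibility (all g_i <= 0): OK
Dual feasibility (all lambda_i >= 0): OK
Complementary slackness (lambda_i * g_i(x) = 0 for all i): FAILS

Verdict: the first failing condition is complementary_slackness -> comp.

comp


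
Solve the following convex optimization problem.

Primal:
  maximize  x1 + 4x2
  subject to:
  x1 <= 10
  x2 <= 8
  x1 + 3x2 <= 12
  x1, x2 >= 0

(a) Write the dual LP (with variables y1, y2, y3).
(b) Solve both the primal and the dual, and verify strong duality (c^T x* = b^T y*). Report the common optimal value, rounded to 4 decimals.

The standard primal-dual pair for 'max c^T x s.t. A x <= b, x >= 0' is:
  Dual:  min b^T y  s.t.  A^T y >= c,  y >= 0.

So the dual LP is:
  minimize  10y1 + 8y2 + 12y3
  subject to:
    y1 + y3 >= 1
    y2 + 3y3 >= 4
    y1, y2, y3 >= 0

Solving the primal: x* = (0, 4).
  primal value c^T x* = 16.
Solving the dual: y* = (0, 0, 1.3333).
  dual value b^T y* = 16.
Strong duality: c^T x* = b^T y*. Confirmed.

16


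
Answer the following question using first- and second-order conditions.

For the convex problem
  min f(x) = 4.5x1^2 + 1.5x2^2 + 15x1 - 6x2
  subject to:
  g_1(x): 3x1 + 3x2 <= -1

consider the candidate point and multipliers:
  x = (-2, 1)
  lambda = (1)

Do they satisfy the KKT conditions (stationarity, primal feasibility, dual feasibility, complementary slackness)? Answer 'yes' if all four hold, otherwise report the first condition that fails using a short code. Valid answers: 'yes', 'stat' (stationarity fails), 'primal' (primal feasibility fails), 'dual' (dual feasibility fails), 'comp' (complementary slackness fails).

Gradient of f: grad f(x) = Q x + c = (-3, -3)
Constraint values g_i(x) = a_i^T x - b_i:
  g_1((-2, 1)) = -2
Stationarity residual: grad f(x) + sum_i lambda_i a_i = (0, 0)
  -> stationarity OK
Primal feasibility (all g_i <= 0): OK
Dual feasibility (all lambda_i >= 0): OK
Complementary slackness (lambda_i * g_i(x) = 0 for all i): FAILS

Verdict: the first failing condition is complementary_slackness -> comp.

comp


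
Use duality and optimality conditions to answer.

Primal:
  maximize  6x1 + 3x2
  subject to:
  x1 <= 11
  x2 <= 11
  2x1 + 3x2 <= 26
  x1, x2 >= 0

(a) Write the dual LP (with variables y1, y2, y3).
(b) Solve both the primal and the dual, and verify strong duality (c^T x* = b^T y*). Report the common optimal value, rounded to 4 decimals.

The standard primal-dual pair for 'max c^T x s.t. A x <= b, x >= 0' is:
  Dual:  min b^T y  s.t.  A^T y >= c,  y >= 0.

So the dual LP is:
  minimize  11y1 + 11y2 + 26y3
  subject to:
    y1 + 2y3 >= 6
    y2 + 3y3 >= 3
    y1, y2, y3 >= 0

Solving the primal: x* = (11, 1.3333).
  primal value c^T x* = 70.
Solving the dual: y* = (4, 0, 1).
  dual value b^T y* = 70.
Strong duality: c^T x* = b^T y*. Confirmed.

70


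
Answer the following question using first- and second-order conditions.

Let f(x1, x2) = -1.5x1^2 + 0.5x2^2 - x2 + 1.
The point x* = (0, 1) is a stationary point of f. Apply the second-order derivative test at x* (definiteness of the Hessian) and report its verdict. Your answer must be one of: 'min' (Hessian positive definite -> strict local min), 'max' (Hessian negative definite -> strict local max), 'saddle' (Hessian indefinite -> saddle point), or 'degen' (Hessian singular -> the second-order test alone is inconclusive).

Compute the Hessian H = grad^2 f:
  H = [[-3, 0], [0, 1]]
Verify stationarity: grad f(x*) = H x* + g = (0, 0).
Eigenvalues of H: -3, 1.
Eigenvalues have mixed signs, so H is indefinite -> x* is a saddle point.

saddle


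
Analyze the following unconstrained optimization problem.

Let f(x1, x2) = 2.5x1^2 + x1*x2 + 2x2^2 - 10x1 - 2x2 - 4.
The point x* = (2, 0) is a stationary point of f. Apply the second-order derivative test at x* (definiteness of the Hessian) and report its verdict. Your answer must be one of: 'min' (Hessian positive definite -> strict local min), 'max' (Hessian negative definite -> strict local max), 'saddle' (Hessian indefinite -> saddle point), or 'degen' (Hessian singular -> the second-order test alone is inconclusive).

Compute the Hessian H = grad^2 f:
  H = [[5, 1], [1, 4]]
Verify stationarity: grad f(x*) = H x* + g = (0, 0).
Eigenvalues of H: 3.382, 5.618.
Both eigenvalues > 0, so H is positive definite -> x* is a strict local min.

min


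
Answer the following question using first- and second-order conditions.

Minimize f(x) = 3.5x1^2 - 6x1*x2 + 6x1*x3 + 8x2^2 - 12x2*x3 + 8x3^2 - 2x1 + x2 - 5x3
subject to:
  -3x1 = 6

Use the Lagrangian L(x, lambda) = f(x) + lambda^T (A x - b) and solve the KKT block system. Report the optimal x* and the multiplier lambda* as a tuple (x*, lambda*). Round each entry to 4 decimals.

Form the Lagrangian:
  L(x, lambda) = (1/2) x^T Q x + c^T x + lambda^T (A x - b)
Stationarity (grad_x L = 0): Q x + c + A^T lambda = 0.
Primal feasibility: A x = b.

This gives the KKT block system:
  [ Q   A^T ] [ x     ]   [-c ]
  [ A    0  ] [ lambda ] = [ b ]

Solving the linear system:
  x*      = (-2, -0.0357, 1.0357)
  lambda* = (-3.1905)
  f(x*)   = 8.9643

x* = (-2, -0.0357, 1.0357), lambda* = (-3.1905)


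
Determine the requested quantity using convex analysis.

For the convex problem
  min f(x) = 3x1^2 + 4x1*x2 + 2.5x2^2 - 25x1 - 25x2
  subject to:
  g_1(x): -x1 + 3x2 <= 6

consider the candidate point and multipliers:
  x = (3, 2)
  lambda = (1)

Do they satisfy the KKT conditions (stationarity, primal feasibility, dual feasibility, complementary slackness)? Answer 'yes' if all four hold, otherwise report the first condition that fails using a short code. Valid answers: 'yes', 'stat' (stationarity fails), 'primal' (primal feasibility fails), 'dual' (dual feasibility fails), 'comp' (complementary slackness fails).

Gradient of f: grad f(x) = Q x + c = (1, -3)
Constraint values g_i(x) = a_i^T x - b_i:
  g_1((3, 2)) = -3
Stationarity residual: grad f(x) + sum_i lambda_i a_i = (0, 0)
  -> stationarity OK
Primal feasibility (all g_i <= 0): OK
Dual feasibility (all lambda_i >= 0): OK
Complementary slackness (lambda_i * g_i(x) = 0 for all i): FAILS

Verdict: the first failing condition is complementary_slackness -> comp.

comp


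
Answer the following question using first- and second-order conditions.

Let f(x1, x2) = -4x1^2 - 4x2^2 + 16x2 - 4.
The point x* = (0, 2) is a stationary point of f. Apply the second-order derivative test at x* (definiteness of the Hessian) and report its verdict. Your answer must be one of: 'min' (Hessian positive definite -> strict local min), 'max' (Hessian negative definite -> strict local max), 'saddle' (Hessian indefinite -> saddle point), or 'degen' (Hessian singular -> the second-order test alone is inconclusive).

Compute the Hessian H = grad^2 f:
  H = [[-8, 0], [0, -8]]
Verify stationarity: grad f(x*) = H x* + g = (0, 0).
Eigenvalues of H: -8, -8.
Both eigenvalues < 0, so H is negative definite -> x* is a strict local max.

max


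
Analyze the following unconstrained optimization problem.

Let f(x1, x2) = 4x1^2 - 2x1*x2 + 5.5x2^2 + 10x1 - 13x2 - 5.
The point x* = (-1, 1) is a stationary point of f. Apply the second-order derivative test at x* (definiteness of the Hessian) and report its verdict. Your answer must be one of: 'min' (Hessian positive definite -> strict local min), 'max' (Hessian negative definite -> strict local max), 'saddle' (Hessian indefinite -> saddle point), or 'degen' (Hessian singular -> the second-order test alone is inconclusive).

Compute the Hessian H = grad^2 f:
  H = [[8, -2], [-2, 11]]
Verify stationarity: grad f(x*) = H x* + g = (0, 0).
Eigenvalues of H: 7, 12.
Both eigenvalues > 0, so H is positive definite -> x* is a strict local min.

min


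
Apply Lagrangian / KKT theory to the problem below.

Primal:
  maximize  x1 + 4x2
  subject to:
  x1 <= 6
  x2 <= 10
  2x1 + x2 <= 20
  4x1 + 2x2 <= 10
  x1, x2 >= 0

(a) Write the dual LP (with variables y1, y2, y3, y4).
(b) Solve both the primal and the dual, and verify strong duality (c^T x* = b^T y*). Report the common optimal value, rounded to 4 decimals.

The standard primal-dual pair for 'max c^T x s.t. A x <= b, x >= 0' is:
  Dual:  min b^T y  s.t.  A^T y >= c,  y >= 0.

So the dual LP is:
  minimize  6y1 + 10y2 + 20y3 + 10y4
  subject to:
    y1 + 2y3 + 4y4 >= 1
    y2 + y3 + 2y4 >= 4
    y1, y2, y3, y4 >= 0

Solving the primal: x* = (0, 5).
  primal value c^T x* = 20.
Solving the dual: y* = (0, 0, 0, 2).
  dual value b^T y* = 20.
Strong duality: c^T x* = b^T y*. Confirmed.

20


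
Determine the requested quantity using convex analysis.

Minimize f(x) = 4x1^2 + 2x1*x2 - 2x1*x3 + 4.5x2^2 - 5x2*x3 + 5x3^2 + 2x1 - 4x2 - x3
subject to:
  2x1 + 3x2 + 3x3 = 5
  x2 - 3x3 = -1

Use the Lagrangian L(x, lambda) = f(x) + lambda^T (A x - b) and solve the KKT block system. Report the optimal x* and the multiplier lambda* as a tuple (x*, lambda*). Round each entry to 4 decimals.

Form the Lagrangian:
  L(x, lambda) = (1/2) x^T Q x + c^T x + lambda^T (A x - b)
Stationarity (grad_x L = 0): Q x + c + A^T lambda = 0.
Primal feasibility: A x = b.

This gives the KKT block system:
  [ Q   A^T ] [ x     ]   [-c ]
  [ A    0  ] [ lambda ] = [ b ]

Solving the linear system:
  x*      = (-0.206, 1.103, 0.701)
  lambda* = (-0.5781, -0.2757)
  f(x*)   = -1.4551

x* = (-0.206, 1.103, 0.701), lambda* = (-0.5781, -0.2757)


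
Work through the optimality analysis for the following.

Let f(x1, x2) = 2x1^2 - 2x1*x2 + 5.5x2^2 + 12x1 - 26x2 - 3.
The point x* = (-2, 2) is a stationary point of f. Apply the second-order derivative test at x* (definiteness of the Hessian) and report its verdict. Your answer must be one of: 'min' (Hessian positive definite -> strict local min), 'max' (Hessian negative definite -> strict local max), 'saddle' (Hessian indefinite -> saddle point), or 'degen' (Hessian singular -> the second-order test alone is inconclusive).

Compute the Hessian H = grad^2 f:
  H = [[4, -2], [-2, 11]]
Verify stationarity: grad f(x*) = H x* + g = (0, 0).
Eigenvalues of H: 3.4689, 11.5311.
Both eigenvalues > 0, so H is positive definite -> x* is a strict local min.

min


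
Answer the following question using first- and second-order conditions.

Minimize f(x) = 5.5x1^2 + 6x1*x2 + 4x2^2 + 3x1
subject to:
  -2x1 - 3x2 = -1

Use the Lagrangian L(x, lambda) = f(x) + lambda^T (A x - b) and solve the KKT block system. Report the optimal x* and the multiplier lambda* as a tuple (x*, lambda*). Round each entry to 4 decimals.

Form the Lagrangian:
  L(x, lambda) = (1/2) x^T Q x + c^T x + lambda^T (A x - b)
Stationarity (grad_x L = 0): Q x + c + A^T lambda = 0.
Primal feasibility: A x = b.

This gives the KKT block system:
  [ Q   A^T ] [ x     ]   [-c ]
  [ A    0  ] [ lambda ] = [ b ]

Solving the linear system:
  x*      = (-0.4915, 0.661)
  lambda* = (0.7797)
  f(x*)   = -0.3475

x* = (-0.4915, 0.661), lambda* = (0.7797)


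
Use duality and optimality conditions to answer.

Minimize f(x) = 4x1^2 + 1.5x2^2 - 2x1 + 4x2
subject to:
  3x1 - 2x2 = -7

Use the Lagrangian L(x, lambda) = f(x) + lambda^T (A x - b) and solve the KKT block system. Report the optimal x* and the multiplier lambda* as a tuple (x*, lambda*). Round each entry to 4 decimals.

Form the Lagrangian:
  L(x, lambda) = (1/2) x^T Q x + c^T x + lambda^T (A x - b)
Stationarity (grad_x L = 0): Q x + c + A^T lambda = 0.
Primal feasibility: A x = b.

This gives the KKT block system:
  [ Q   A^T ] [ x     ]   [-c ]
  [ A    0  ] [ lambda ] = [ b ]

Solving the linear system:
  x*      = (-1.339, 1.4915)
  lambda* = (4.2373)
  f(x*)   = 19.1525

x* = (-1.339, 1.4915), lambda* = (4.2373)


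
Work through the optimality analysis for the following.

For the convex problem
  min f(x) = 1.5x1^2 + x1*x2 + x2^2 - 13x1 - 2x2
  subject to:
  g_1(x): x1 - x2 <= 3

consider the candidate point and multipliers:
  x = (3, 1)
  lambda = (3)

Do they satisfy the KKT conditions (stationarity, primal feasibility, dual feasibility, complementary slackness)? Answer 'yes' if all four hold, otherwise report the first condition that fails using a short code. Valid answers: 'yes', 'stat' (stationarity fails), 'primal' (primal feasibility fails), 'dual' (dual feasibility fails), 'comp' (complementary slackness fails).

Gradient of f: grad f(x) = Q x + c = (-3, 3)
Constraint values g_i(x) = a_i^T x - b_i:
  g_1((3, 1)) = -1
Stationarity residual: grad f(x) + sum_i lambda_i a_i = (0, 0)
  -> stationarity OK
Primal feasibility (all g_i <= 0): OK
Dual feasibility (all lambda_i >= 0): OK
Complementary slackness (lambda_i * g_i(x) = 0 for all i): FAILS

Verdict: the first failing condition is complementary_slackness -> comp.

comp


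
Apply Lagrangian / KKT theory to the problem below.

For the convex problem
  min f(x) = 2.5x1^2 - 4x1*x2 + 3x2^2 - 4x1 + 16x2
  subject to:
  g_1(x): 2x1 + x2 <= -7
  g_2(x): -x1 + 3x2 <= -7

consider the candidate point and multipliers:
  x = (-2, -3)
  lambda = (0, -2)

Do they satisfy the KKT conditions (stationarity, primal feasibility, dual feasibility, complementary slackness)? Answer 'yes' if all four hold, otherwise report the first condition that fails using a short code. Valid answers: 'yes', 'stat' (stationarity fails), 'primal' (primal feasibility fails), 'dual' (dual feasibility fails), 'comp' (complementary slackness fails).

Gradient of f: grad f(x) = Q x + c = (-2, 6)
Constraint values g_i(x) = a_i^T x - b_i:
  g_1((-2, -3)) = 0
  g_2((-2, -3)) = 0
Stationarity residual: grad f(x) + sum_i lambda_i a_i = (0, 0)
  -> stationarity OK
Primal feasibility (all g_i <= 0): OK
Dual feasibility (all lambda_i >= 0): FAILS
Complementary slackness (lambda_i * g_i(x) = 0 for all i): OK

Verdict: the first failing condition is dual_feasibility -> dual.

dual


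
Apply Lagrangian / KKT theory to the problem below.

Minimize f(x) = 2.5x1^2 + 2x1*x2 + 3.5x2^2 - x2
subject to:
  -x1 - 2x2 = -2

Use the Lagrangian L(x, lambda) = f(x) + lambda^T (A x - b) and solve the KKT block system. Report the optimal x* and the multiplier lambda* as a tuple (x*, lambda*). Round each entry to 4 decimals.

Form the Lagrangian:
  L(x, lambda) = (1/2) x^T Q x + c^T x + lambda^T (A x - b)
Stationarity (grad_x L = 0): Q x + c + A^T lambda = 0.
Primal feasibility: A x = b.

This gives the KKT block system:
  [ Q   A^T ] [ x     ]   [-c ]
  [ A    0  ] [ lambda ] = [ b ]

Solving the linear system:
  x*      = (0.2105, 0.8947)
  lambda* = (2.8421)
  f(x*)   = 2.3947

x* = (0.2105, 0.8947), lambda* = (2.8421)


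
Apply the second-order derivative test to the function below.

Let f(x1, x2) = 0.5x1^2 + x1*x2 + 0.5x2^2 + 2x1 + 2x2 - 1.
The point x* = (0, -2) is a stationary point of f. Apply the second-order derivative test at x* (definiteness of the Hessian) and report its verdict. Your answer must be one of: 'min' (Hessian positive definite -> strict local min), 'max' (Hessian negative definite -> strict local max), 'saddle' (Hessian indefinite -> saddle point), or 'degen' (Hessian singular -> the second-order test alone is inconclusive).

Compute the Hessian H = grad^2 f:
  H = [[1, 1], [1, 1]]
Verify stationarity: grad f(x*) = H x* + g = (0, 0).
Eigenvalues of H: 0, 2.
H has a zero eigenvalue (singular; positive semidefinite but not definite), so H is neither positive definite, negative definite, nor indefinite. The second-order test alone is inconclusive -> degen.
(Indeed, f is constant along the null direction of H through x*, so x* is not a strict local extremum.)

degen


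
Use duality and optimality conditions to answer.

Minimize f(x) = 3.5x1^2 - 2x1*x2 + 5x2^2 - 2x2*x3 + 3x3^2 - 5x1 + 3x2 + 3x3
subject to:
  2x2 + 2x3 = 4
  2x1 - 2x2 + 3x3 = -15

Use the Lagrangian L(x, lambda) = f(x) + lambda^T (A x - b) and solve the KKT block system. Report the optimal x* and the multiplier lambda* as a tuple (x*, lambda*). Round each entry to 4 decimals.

Form the Lagrangian:
  L(x, lambda) = (1/2) x^T Q x + c^T x + lambda^T (A x - b)
Stationarity (grad_x L = 0): Q x + c + A^T lambda = 0.
Primal feasibility: A x = b.

This gives the KKT block system:
  [ Q   A^T ] [ x     ]   [-c ]
  [ A    0  ] [ lambda ] = [ b ]

Solving the linear system:
  x*      = (-1.6047, 3.5581, -1.5581)
  lambda* = (-10.7791, 11.6744)
  f(x*)   = 116.1279

x* = (-1.6047, 3.5581, -1.5581), lambda* = (-10.7791, 11.6744)


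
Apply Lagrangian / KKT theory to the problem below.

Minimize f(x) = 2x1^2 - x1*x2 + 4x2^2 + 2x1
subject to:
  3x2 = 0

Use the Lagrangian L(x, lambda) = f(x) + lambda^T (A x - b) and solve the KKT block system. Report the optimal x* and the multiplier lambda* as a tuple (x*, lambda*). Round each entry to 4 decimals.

Form the Lagrangian:
  L(x, lambda) = (1/2) x^T Q x + c^T x + lambda^T (A x - b)
Stationarity (grad_x L = 0): Q x + c + A^T lambda = 0.
Primal feasibility: A x = b.

This gives the KKT block system:
  [ Q   A^T ] [ x     ]   [-c ]
  [ A    0  ] [ lambda ] = [ b ]

Solving the linear system:
  x*      = (-0.5, 0)
  lambda* = (-0.1667)
  f(x*)   = -0.5

x* = (-0.5, 0), lambda* = (-0.1667)


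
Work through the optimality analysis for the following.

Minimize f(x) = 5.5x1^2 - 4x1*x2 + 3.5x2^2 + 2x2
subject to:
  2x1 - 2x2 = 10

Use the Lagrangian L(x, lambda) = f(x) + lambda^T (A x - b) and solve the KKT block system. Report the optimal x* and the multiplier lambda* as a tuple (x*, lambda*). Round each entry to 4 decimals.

Form the Lagrangian:
  L(x, lambda) = (1/2) x^T Q x + c^T x + lambda^T (A x - b)
Stationarity (grad_x L = 0): Q x + c + A^T lambda = 0.
Primal feasibility: A x = b.

This gives the KKT block system:
  [ Q   A^T ] [ x     ]   [-c ]
  [ A    0  ] [ lambda ] = [ b ]

Solving the linear system:
  x*      = (1.3, -3.7)
  lambda* = (-14.55)
  f(x*)   = 69.05

x* = (1.3, -3.7), lambda* = (-14.55)


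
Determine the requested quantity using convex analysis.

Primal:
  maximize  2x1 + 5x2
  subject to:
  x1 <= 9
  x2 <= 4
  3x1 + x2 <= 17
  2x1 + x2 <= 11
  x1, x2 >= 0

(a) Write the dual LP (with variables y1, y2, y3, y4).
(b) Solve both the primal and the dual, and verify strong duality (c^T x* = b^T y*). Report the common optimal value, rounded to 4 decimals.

The standard primal-dual pair for 'max c^T x s.t. A x <= b, x >= 0' is:
  Dual:  min b^T y  s.t.  A^T y >= c,  y >= 0.

So the dual LP is:
  minimize  9y1 + 4y2 + 17y3 + 11y4
  subject to:
    y1 + 3y3 + 2y4 >= 2
    y2 + y3 + y4 >= 5
    y1, y2, y3, y4 >= 0

Solving the primal: x* = (3.5, 4).
  primal value c^T x* = 27.
Solving the dual: y* = (0, 4, 0, 1).
  dual value b^T y* = 27.
Strong duality: c^T x* = b^T y*. Confirmed.

27


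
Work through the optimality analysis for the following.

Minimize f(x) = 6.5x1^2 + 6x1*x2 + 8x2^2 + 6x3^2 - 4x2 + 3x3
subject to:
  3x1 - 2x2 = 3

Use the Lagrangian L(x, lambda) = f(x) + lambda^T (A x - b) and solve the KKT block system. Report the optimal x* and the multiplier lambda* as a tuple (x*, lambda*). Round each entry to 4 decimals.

Form the Lagrangian:
  L(x, lambda) = (1/2) x^T Q x + c^T x + lambda^T (A x - b)
Stationarity (grad_x L = 0): Q x + c + A^T lambda = 0.
Primal feasibility: A x = b.

This gives the KKT block system:
  [ Q   A^T ] [ x     ]   [-c ]
  [ A    0  ] [ lambda ] = [ b ]

Solving the linear system:
  x*      = (0.7612, -0.3582, -0.25)
  lambda* = (-2.5821)
  f(x*)   = 4.2146

x* = (0.7612, -0.3582, -0.25), lambda* = (-2.5821)


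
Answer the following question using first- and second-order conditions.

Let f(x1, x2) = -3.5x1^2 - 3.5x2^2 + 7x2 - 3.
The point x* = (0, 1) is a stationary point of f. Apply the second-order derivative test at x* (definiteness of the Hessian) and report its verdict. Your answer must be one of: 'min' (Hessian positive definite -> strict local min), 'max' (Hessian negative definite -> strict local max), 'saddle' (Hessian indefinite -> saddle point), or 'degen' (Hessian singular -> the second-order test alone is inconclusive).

Compute the Hessian H = grad^2 f:
  H = [[-7, 0], [0, -7]]
Verify stationarity: grad f(x*) = H x* + g = (0, 0).
Eigenvalues of H: -7, -7.
Both eigenvalues < 0, so H is negative definite -> x* is a strict local max.

max


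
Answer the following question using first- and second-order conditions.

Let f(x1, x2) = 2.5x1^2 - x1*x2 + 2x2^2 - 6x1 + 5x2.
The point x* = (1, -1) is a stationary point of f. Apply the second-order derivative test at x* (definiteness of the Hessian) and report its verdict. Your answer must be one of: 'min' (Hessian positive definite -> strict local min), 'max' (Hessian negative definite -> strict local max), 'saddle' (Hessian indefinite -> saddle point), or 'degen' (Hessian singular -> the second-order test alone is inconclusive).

Compute the Hessian H = grad^2 f:
  H = [[5, -1], [-1, 4]]
Verify stationarity: grad f(x*) = H x* + g = (0, 0).
Eigenvalues of H: 3.382, 5.618.
Both eigenvalues > 0, so H is positive definite -> x* is a strict local min.

min


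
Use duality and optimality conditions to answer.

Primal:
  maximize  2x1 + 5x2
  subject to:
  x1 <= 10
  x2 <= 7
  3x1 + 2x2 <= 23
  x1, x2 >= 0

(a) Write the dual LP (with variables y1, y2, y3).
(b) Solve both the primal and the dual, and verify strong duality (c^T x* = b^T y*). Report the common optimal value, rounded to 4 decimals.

The standard primal-dual pair for 'max c^T x s.t. A x <= b, x >= 0' is:
  Dual:  min b^T y  s.t.  A^T y >= c,  y >= 0.

So the dual LP is:
  minimize  10y1 + 7y2 + 23y3
  subject to:
    y1 + 3y3 >= 2
    y2 + 2y3 >= 5
    y1, y2, y3 >= 0

Solving the primal: x* = (3, 7).
  primal value c^T x* = 41.
Solving the dual: y* = (0, 3.6667, 0.6667).
  dual value b^T y* = 41.
Strong duality: c^T x* = b^T y*. Confirmed.

41


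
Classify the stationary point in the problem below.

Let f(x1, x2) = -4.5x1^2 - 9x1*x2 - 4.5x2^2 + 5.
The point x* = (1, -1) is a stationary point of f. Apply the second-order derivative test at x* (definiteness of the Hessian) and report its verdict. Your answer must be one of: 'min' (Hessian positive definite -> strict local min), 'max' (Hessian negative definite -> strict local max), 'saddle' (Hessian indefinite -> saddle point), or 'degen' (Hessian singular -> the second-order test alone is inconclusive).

Compute the Hessian H = grad^2 f:
  H = [[-9, -9], [-9, -9]]
Verify stationarity: grad f(x*) = H x* + g = (0, 0).
Eigenvalues of H: -18, 0.
H has a zero eigenvalue (singular; negative semidefinite but not definite), so H is neither positive definite, negative definite, nor indefinite. The second-order test alone is inconclusive -> degen.
(Indeed, f is constant along the null direction of H through x*, so x* is not a strict local extremum.)

degen


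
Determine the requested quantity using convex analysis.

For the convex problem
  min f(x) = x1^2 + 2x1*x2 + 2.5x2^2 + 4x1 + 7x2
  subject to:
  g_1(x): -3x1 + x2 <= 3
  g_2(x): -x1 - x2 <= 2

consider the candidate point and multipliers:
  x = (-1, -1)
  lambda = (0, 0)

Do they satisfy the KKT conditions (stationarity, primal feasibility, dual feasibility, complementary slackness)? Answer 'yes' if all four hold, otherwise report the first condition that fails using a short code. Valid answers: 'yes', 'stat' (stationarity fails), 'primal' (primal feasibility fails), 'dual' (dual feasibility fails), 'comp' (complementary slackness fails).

Gradient of f: grad f(x) = Q x + c = (0, 0)
Constraint values g_i(x) = a_i^T x - b_i:
  g_1((-1, -1)) = -1
  g_2((-1, -1)) = 0
Stationarity residual: grad f(x) + sum_i lambda_i a_i = (0, 0)
  -> stationarity OK
Primal feasibility (all g_i <= 0): OK
Dual feasibility (all lambda_i >= 0): OK
Complementary slackness (lambda_i * g_i(x) = 0 for all i): OK

Verdict: yes, KKT holds.

yes


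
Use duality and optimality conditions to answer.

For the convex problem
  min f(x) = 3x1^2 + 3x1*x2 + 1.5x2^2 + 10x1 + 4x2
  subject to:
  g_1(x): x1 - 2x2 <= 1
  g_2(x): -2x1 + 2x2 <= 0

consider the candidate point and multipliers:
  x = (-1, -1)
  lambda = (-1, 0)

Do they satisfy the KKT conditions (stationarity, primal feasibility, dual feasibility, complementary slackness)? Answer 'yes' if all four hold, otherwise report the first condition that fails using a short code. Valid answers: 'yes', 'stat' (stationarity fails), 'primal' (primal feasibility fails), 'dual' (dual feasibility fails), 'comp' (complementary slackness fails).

Gradient of f: grad f(x) = Q x + c = (1, -2)
Constraint values g_i(x) = a_i^T x - b_i:
  g_1((-1, -1)) = 0
  g_2((-1, -1)) = 0
Stationarity residual: grad f(x) + sum_i lambda_i a_i = (0, 0)
  -> stationarity OK
Primal feasibility (all g_i <= 0): OK
Dual feasibility (all lambda_i >= 0): FAILS
Complementary slackness (lambda_i * g_i(x) = 0 for all i): OK

Verdict: the first failing condition is dual_feasibility -> dual.

dual


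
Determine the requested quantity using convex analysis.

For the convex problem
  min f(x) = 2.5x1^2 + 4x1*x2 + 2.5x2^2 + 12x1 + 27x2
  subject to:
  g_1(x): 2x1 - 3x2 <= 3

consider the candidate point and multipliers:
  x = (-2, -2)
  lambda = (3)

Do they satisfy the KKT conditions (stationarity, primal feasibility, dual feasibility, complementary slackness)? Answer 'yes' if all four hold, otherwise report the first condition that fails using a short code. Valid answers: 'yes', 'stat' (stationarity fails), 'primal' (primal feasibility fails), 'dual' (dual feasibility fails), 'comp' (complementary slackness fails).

Gradient of f: grad f(x) = Q x + c = (-6, 9)
Constraint values g_i(x) = a_i^T x - b_i:
  g_1((-2, -2)) = -1
Stationarity residual: grad f(x) + sum_i lambda_i a_i = (0, 0)
  -> stationarity OK
Primal feasibility (all g_i <= 0): OK
Dual feasibility (all lambda_i >= 0): OK
Complementary slackness (lambda_i * g_i(x) = 0 for all i): FAILS

Verdict: the first failing condition is complementary_slackness -> comp.

comp


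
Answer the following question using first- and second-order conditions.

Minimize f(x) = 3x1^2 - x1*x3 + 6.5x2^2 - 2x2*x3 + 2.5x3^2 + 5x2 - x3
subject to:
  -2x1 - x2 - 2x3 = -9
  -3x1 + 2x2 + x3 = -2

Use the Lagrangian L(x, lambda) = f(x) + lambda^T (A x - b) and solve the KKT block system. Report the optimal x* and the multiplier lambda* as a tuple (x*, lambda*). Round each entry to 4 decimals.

Form the Lagrangian:
  L(x, lambda) = (1/2) x^T Q x + c^T x + lambda^T (A x - b)
Stationarity (grad_x L = 0): Q x + c + A^T lambda = 0.
Primal feasibility: A x = b.

This gives the KKT block system:
  [ Q   A^T ] [ x     ]   [-c ]
  [ A    0  ] [ lambda ] = [ b ]

Solving the linear system:
  x*      = (1.7702, 0.3873, 2.5361)
  lambda* = (4.4366, -0.2627)
  f(x*)   = 19.4023

x* = (1.7702, 0.3873, 2.5361), lambda* = (4.4366, -0.2627)


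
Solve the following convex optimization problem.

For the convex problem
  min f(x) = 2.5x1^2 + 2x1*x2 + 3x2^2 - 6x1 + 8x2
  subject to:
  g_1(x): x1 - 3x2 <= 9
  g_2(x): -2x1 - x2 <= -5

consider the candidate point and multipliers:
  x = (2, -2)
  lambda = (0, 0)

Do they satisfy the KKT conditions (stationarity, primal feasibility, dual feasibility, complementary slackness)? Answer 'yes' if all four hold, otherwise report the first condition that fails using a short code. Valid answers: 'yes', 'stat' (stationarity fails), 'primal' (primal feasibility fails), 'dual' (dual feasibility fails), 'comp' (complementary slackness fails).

Gradient of f: grad f(x) = Q x + c = (0, 0)
Constraint values g_i(x) = a_i^T x - b_i:
  g_1((2, -2)) = -1
  g_2((2, -2)) = 3
Stationarity residual: grad f(x) + sum_i lambda_i a_i = (0, 0)
  -> stationarity OK
Primal feasibility (all g_i <= 0): FAILS
Dual feasibility (all lambda_i >= 0): OK
Complementary slackness (lambda_i * g_i(x) = 0 for all i): OK

Verdict: the first failing condition is primal_feasibility -> primal.

primal


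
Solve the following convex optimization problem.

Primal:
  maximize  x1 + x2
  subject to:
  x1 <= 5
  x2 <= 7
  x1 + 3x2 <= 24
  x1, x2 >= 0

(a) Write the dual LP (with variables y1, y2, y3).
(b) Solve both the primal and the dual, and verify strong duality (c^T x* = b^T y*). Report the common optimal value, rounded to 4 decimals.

The standard primal-dual pair for 'max c^T x s.t. A x <= b, x >= 0' is:
  Dual:  min b^T y  s.t.  A^T y >= c,  y >= 0.

So the dual LP is:
  minimize  5y1 + 7y2 + 24y3
  subject to:
    y1 + y3 >= 1
    y2 + 3y3 >= 1
    y1, y2, y3 >= 0

Solving the primal: x* = (5, 6.3333).
  primal value c^T x* = 11.3333.
Solving the dual: y* = (0.6667, 0, 0.3333).
  dual value b^T y* = 11.3333.
Strong duality: c^T x* = b^T y*. Confirmed.

11.3333


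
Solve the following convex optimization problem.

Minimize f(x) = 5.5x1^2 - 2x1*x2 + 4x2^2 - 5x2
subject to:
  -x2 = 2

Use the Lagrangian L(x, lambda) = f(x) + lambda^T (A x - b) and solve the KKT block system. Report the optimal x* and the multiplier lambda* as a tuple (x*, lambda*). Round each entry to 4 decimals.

Form the Lagrangian:
  L(x, lambda) = (1/2) x^T Q x + c^T x + lambda^T (A x - b)
Stationarity (grad_x L = 0): Q x + c + A^T lambda = 0.
Primal feasibility: A x = b.

This gives the KKT block system:
  [ Q   A^T ] [ x     ]   [-c ]
  [ A    0  ] [ lambda ] = [ b ]

Solving the linear system:
  x*      = (-0.3636, -2)
  lambda* = (-20.2727)
  f(x*)   = 25.2727

x* = (-0.3636, -2), lambda* = (-20.2727)


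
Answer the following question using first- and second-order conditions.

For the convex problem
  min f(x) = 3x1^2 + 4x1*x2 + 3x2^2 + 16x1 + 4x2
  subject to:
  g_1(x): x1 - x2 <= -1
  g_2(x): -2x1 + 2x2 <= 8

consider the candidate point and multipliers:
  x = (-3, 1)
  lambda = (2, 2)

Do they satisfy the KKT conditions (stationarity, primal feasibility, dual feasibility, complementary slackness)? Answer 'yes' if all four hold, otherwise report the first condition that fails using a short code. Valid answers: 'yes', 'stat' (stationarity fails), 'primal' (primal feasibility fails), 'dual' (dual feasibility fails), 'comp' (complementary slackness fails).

Gradient of f: grad f(x) = Q x + c = (2, -2)
Constraint values g_i(x) = a_i^T x - b_i:
  g_1((-3, 1)) = -3
  g_2((-3, 1)) = 0
Stationarity residual: grad f(x) + sum_i lambda_i a_i = (0, 0)
  -> stationarity OK
Primal feasibility (all g_i <= 0): OK
Dual feasibility (all lambda_i >= 0): OK
Complementary slackness (lambda_i * g_i(x) = 0 for all i): FAILS

Verdict: the first failing condition is complementary_slackness -> comp.

comp


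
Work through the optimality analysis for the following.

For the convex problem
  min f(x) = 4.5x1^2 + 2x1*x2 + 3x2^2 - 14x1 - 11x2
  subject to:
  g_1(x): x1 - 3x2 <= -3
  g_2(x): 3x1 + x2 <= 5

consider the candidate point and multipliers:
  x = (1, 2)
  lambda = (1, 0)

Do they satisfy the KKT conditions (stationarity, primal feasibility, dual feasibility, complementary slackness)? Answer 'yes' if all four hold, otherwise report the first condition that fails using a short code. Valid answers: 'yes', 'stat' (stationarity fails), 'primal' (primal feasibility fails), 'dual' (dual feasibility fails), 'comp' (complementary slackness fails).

Gradient of f: grad f(x) = Q x + c = (-1, 3)
Constraint values g_i(x) = a_i^T x - b_i:
  g_1((1, 2)) = -2
  g_2((1, 2)) = 0
Stationarity residual: grad f(x) + sum_i lambda_i a_i = (0, 0)
  -> stationarity OK
Primal feasibility (all g_i <= 0): OK
Dual feasibility (all lambda_i >= 0): OK
Complementary slackness (lambda_i * g_i(x) = 0 for all i): FAILS

Verdict: the first failing condition is complementary_slackness -> comp.

comp


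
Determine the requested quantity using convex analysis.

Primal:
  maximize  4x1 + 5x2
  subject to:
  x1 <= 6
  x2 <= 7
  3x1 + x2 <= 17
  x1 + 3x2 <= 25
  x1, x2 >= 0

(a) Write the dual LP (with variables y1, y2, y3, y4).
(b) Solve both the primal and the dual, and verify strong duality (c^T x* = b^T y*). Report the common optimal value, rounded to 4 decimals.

The standard primal-dual pair for 'max c^T x s.t. A x <= b, x >= 0' is:
  Dual:  min b^T y  s.t.  A^T y >= c,  y >= 0.

So the dual LP is:
  minimize  6y1 + 7y2 + 17y3 + 25y4
  subject to:
    y1 + 3y3 + y4 >= 4
    y2 + y3 + 3y4 >= 5
    y1, y2, y3, y4 >= 0

Solving the primal: x* = (3.3333, 7).
  primal value c^T x* = 48.3333.
Solving the dual: y* = (0, 3.6667, 1.3333, 0).
  dual value b^T y* = 48.3333.
Strong duality: c^T x* = b^T y*. Confirmed.

48.3333


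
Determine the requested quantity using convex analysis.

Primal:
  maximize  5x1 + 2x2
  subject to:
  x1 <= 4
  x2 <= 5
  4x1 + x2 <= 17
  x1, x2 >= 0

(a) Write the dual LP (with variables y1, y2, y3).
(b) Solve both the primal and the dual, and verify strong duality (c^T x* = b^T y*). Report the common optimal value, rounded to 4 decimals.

The standard primal-dual pair for 'max c^T x s.t. A x <= b, x >= 0' is:
  Dual:  min b^T y  s.t.  A^T y >= c,  y >= 0.

So the dual LP is:
  minimize  4y1 + 5y2 + 17y3
  subject to:
    y1 + 4y3 >= 5
    y2 + y3 >= 2
    y1, y2, y3 >= 0

Solving the primal: x* = (3, 5).
  primal value c^T x* = 25.
Solving the dual: y* = (0, 0.75, 1.25).
  dual value b^T y* = 25.
Strong duality: c^T x* = b^T y*. Confirmed.

25


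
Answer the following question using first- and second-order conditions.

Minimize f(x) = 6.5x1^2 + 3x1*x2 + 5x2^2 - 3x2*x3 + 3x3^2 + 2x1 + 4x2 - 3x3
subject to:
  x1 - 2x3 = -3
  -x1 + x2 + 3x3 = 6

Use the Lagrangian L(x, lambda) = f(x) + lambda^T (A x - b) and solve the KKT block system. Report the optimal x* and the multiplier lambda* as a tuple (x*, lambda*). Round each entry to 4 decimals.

Form the Lagrangian:
  L(x, lambda) = (1/2) x^T Q x + c^T x + lambda^T (A x - b)
Stationarity (grad_x L = 0): Q x + c + A^T lambda = 0.
Primal feasibility: A x = b.

This gives the KKT block system:
  [ Q   A^T ] [ x     ]   [-c ]
  [ A    0  ] [ lambda ] = [ b ]

Solving the linear system:
  x*      = (0, 1.5, 1.5)
  lambda* = (-21, -14.5)
  f(x*)   = 12.75

x* = (0, 1.5, 1.5), lambda* = (-21, -14.5)


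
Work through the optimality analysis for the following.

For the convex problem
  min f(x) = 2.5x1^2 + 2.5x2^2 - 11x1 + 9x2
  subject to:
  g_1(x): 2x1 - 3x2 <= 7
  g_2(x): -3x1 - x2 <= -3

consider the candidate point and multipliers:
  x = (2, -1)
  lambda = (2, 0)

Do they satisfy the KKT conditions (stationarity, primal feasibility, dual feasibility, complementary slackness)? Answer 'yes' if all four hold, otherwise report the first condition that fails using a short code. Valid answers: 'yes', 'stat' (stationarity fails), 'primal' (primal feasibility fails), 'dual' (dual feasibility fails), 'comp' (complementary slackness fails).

Gradient of f: grad f(x) = Q x + c = (-1, 4)
Constraint values g_i(x) = a_i^T x - b_i:
  g_1((2, -1)) = 0
  g_2((2, -1)) = -2
Stationarity residual: grad f(x) + sum_i lambda_i a_i = (3, -2)
  -> stationarity FAILS
Primal feasibility (all g_i <= 0): OK
Dual feasibility (all lambda_i >= 0): OK
Complementary slackness (lambda_i * g_i(x) = 0 for all i): OK

Verdict: the first failing condition is stationarity -> stat.

stat
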